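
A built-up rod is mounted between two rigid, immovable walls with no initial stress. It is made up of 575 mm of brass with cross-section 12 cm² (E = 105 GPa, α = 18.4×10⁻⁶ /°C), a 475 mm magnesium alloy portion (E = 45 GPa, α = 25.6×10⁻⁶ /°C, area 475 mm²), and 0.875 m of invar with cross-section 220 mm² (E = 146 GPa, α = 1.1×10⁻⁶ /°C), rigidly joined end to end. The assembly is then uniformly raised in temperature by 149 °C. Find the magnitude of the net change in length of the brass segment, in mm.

|ΔL| ≈ 1.28 mm

Free thermal expansion of the whole bar: Σ αᵢΔT Lᵢ = 18.4×10⁻⁶×149×575 + 25.6×10⁻⁶×149×475 + 1.1×10⁻⁶×149×875 = 3.532 mm.
Since the ends are fixed, an axial force P builds up, equal in every segment, with P · Σ Lᵢ/(AᵢEᵢ) = δ_free.
Σ Lᵢ/(AᵢEᵢ) = 575/(1200×105×10³) + 475/(475×45×10³) + 875/(220×146×10³) = 5.403×10⁻⁵ mm/N.
So P = 3.532 / 5.403×10⁻⁵ = 65.37 kN, compressive.
For the brass segment, free thermal change = 18.4×10⁻⁶×149×575 = 1.576 mm and elastic change from P = 65370×575/(1200×105×10³) = 0.2983 mm; these oppose, so the net change is 1.28 mm (segment lengthens).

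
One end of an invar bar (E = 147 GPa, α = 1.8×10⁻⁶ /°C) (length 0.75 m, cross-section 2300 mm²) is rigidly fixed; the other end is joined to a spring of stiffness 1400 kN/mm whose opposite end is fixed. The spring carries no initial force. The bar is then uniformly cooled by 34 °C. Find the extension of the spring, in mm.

δ ≈ 0.0112 mm

The unrestrained thermal change is αΔT L = 1.8×10⁻⁶ × 34 × 750 = 0.0459 mm.
Let P be the tensile force in the spring. The bar extends elastically by PL/(AE) and the spring stretches by P/k; together these equal δ_free.
So P = δ_free / [L/(AE) + 1/k] = 0.0459 / [ 750/(2300×147×10³) + 1/(1400×10³) ].
P = 0.0459 / 2.933×10⁻⁶ = 15650 N.
Spring extension = P/k = 15650/(1400×10³) = 0.01118 mm.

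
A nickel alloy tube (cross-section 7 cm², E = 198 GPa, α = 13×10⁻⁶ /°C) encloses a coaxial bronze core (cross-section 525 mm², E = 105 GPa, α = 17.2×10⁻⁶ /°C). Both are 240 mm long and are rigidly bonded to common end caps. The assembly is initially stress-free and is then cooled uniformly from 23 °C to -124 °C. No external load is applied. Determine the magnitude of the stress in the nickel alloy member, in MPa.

σ ≈ 34.8 MPa (compressive)

Equilibrium of a rigid end plate with no external load gives equal and opposite internal forces ±P in the two members. Since α_{bronze} > α_{nickel alloy}, cooling drives the bronze into tension and the nickel alloy into compression.
Setting the final lengths equal and cancelling L: (α₁ − α₂)ΔT = P/(A₁E₁) + P/(A₂E₂).
|α₁ − α₂|·ΔT = 4.2×10⁻⁶ × 147 = 0.0006174.
1/(A₁E₁) + 1/(A₂E₂) = 1/(700×198×10³) + 1/(525×105×10³) = 2.536×10⁻⁸ N⁻¹.
P = 0.0006174 / 2.536×10⁻⁸ = 24350 N = 24.35 kN.
σ_{nickel alloy} = P/A₁ = 24350/700 = 34.79 MPa, compressive.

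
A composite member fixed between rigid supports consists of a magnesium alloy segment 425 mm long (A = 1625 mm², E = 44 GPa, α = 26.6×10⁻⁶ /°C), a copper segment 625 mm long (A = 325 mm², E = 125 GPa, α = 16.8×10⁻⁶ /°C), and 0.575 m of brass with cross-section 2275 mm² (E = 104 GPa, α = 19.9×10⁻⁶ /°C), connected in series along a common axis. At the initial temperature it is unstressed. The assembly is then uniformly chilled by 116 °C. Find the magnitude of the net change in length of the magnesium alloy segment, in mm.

With the walls removed the bar would change length by δ_free = Σ αᵢΔT Lᵢ = 26.6×10⁻⁶×116×425 + 16.8×10⁻⁶×116×625 + 19.9×10⁻⁶×116×575 = 3.857 mm.
The rigid supports impose zero overall length change; the single axial force P common to all segments must satisfy P Σ Lᵢ/(AᵢEᵢ) = δ_free.
Σ Lᵢ/(AᵢEᵢ) = 425/(1625×44×10³) + 625/(325×125×10³) + 575/(2275×104×10³) = 2.376×10⁻⁵ mm/N.
So P = 3.857 / 2.376×10⁻⁵ = 162.3 kN, tensile.
For the magnesium alloy segment, free thermal change = 26.6×10⁻⁶×116×425 = 1.311 mm and elastic change from P = 162300×425/(1625×44×10³) = 0.9649 mm; these oppose, so the net change is 0.347 mm (segment shortens).

|ΔL| ≈ 0.347 mm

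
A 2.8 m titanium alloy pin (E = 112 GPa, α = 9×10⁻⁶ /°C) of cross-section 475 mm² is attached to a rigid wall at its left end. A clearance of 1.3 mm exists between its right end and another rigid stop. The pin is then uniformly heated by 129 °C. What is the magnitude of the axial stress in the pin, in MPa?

Free thermal elongation = αΔT L = 9×10⁻⁶ × 129 × 2800 = 3.251 mm.
After closing the 1.3 mm clearance, 3.251 − 1.3 = 1.951 mm of expansion remains to be suppressed by the wall.
So σ = E(δ_free − g)/L = 112×10³ × 1.951/2800 = 78.03 MPa.

σ ≈ 78 MPa (compressive)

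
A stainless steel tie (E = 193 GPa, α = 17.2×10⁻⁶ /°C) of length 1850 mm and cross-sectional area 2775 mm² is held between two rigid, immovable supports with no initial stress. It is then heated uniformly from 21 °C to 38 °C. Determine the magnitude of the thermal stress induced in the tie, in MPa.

σ ≈ 56.4 MPa (compressive)

Because both ends are immovable the net strain is zero, and the suppressed thermal strain is αΔT = 17.2×10⁻⁶ × 17 = 292.4×10⁻⁶.
Hence σ = E·αΔT = 193×10³ × 292.4×10⁻⁶ = 56.43 MPa, compressive.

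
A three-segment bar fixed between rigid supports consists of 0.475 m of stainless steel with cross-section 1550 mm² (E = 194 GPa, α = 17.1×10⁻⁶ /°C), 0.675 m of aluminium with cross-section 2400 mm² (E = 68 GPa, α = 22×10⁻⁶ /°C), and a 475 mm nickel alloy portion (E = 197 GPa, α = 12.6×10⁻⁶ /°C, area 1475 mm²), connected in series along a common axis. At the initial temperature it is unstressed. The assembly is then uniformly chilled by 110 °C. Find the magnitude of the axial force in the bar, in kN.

P ≈ 433 kN (tensile)

With the walls removed the bar would change length by δ_free = Σ αᵢΔT Lᵢ = 17.1×10⁻⁶×110×475 + 22×10⁻⁶×110×675 + 12.6×10⁻⁶×110×475 = 3.185 mm.
Since the ends are fixed, an axial force P builds up, equal in every segment, with P · Σ Lᵢ/(AᵢEᵢ) = δ_free.
The series flexibility is Σ Lᵢ/(AᵢEᵢ) = 475/(1550×194×10³) + 675/(2400×68×10³) + 475/(1475×197×10³) = 7.35×10⁻⁶ mm/N.
Hence P = δ_free / Σ(L/AE) = 3.185/7.35×10⁻⁶ = 433.4 kN (tensile).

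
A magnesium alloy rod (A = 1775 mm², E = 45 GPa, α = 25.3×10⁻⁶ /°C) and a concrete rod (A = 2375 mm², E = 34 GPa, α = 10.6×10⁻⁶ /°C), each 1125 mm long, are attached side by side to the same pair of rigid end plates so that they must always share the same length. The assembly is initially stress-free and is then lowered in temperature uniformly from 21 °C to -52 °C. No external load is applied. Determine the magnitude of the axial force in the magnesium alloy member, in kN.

The magnesium alloy has the larger α, so on cooling it would change length more than the concrete if both were free. The rigid plates force a common final length, so the magnesium alloy is put into tension and the concrete into compression, with equal and opposite forces P (no external load).
Setting the final lengths equal and cancelling L: (α₁ − α₂)ΔT = P/(A₁E₁) + P/(A₂E₂).
|α₁ − α₂|·ΔT = 14.7×10⁻⁶ × 73 = 0.001073.
1/(A₁E₁) + 1/(A₂E₂) = 1/(1775×45×10³) + 1/(2375×34×10³) = 2.49×10⁻⁸ N⁻¹.
So P = 0.001073 / 2.49×10⁻⁸ = 43.09 kN.

P ≈ 43.1 kN (tensile in the magnesium alloy)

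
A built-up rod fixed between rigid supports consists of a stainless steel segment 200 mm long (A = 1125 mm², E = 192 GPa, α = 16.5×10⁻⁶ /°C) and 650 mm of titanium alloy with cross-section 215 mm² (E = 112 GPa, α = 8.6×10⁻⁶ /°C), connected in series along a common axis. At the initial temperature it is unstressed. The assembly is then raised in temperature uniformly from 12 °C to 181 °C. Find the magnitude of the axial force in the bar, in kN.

If the supports were absent, the total length change would be Σ αᵢΔT Lᵢ = 16.5×10⁻⁶×169×200 + 8.6×10⁻⁶×169×650 = 1.502 mm.
The rigid supports impose zero overall length change; the single axial force P common to all segments must satisfy P Σ Lᵢ/(AᵢEᵢ) = δ_free.
The series flexibility is Σ Lᵢ/(AᵢEᵢ) = 200/(1125×192×10³) + 650/(215×112×10³) = 2.792×10⁻⁵ mm/N.
So P = 1.502 / 2.792×10⁻⁵ = 53.81 kN, compressive.

P ≈ 53.8 kN (compressive)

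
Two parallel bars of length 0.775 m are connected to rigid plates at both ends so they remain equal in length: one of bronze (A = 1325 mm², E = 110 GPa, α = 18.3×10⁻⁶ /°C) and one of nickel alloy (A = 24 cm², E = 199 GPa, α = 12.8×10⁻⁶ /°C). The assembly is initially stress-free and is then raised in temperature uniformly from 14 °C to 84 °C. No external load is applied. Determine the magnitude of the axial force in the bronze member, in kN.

P ≈ 43 kN (compressive in the bronze)

Both members must finish at the same length. With the larger α, the bronze tends to over-expand; the plates restrain it, putting the bronze in compression and the nickel alloy in tension. With no external load the two internal forces are equal and opposite, magnitude P.
Compatibility of the two members (thermal + elastic change equal): (α₁ − α₂)ΔT = P·[1/(A₁E₁) + 1/(A₂E₂)].
|α₁ − α₂|·ΔT = 5.5×10⁻⁶ × 70 = 0.000385.
1/(A₁E₁) + 1/(A₂E₂) = 1/(1325×110×10³) + 1/(2400×199×10³) = 8.955×10⁻⁹ N⁻¹.
So P = 0.000385 / 8.955×10⁻⁹ = 42.99 kN.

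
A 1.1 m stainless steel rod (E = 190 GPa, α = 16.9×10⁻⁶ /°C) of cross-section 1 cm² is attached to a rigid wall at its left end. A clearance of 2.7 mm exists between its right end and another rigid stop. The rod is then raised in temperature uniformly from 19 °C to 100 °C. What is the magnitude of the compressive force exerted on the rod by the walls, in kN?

Unrestrained expansion: δ_free = αΔT L = 16.9×10⁻⁶ × 81 × 1100 = 1.506 mm.
Since δ_free = 1.51 mm is less than the 2.7 mm gap, the rod never touches the wall. No axial force develops.

P ≈ 0 kN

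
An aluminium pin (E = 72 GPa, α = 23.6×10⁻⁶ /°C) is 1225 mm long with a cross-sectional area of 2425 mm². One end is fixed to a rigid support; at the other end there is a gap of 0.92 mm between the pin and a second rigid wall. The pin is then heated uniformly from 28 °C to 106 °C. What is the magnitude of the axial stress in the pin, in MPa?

σ ≈ 78.5 MPa (compressive)

If the wall were absent the pin would grow by αΔT L = 23.6×10⁻⁶ × 78 × 1225 = 2.255 mm.
After closing the 0.92 mm clearance, 2.255 − 0.92 = 1.335 mm of expansion remains to be suppressed by the wall.
Compatibility: PL/(AE) = 1.335 mm, so σ = P/A = E × (1.335/1225) = 78.46 MPa.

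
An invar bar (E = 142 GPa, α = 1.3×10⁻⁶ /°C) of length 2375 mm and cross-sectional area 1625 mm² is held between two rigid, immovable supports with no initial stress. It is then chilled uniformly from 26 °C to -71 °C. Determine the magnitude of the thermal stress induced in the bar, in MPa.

σ ≈ 17.9 MPa (tensile)

With length fixed, the mechanical strain must cancel the thermal strain αΔT = 1.3×10⁻⁶ × 97 = 126.1×10⁻⁶.
The stress required to suppress this strain is σ = Eε = 142×10³ × 126.1×10⁻⁶ = 17.91 MPa, tensile since the bar is trying to contract.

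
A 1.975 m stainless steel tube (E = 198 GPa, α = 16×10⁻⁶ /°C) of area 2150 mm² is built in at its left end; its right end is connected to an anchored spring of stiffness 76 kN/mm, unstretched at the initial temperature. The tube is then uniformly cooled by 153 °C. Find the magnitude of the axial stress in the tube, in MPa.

If the spring were absent the tube would shorten by αΔT L = 16×10⁻⁶ × 153 × 1975 = 4.835 mm.
Let P be the tensile force in the spring. The tube extends elastically by PL/(AE) and the spring stretches by P/k; together these equal δ_free.
P [ L/(AE) + 1/k ] = δ_free → P [ 1975/(2150×198×10³) + 1/(76×10³) ] = 4.835.
P = 4.835 / 1.78×10⁻⁵ = 271700 N.
σ = P/A = 271700/2150 = 126.4 MPa.

σ ≈ 126 MPa (tensile)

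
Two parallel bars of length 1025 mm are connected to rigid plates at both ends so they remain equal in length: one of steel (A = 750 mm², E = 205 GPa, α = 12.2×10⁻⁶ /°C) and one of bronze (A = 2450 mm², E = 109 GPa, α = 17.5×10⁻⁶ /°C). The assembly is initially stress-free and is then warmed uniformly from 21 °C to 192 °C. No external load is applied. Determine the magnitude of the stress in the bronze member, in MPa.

Both members must finish at the same length. With the larger α, the bronze tends to over-expand; the plates restrain it, putting the bronze in compression and the steel in tension. With no external load the two internal forces are equal and opposite, magnitude P.
Equating the net (thermal + elastic) strains gives |α₁ − α₂|·ΔT = P·[1/(A₁E₁) + 1/(A₂E₂)].
|α₁ − α₂|·ΔT = 5.3×10⁻⁶ × 171 = 0.0009063.
1/(A₁E₁) + 1/(A₂E₂) = 1/(750×205×10³) + 1/(2450×109×10³) = 1.025×10⁻⁸ N⁻¹.
So P = 0.0009063 / 1.025×10⁻⁸ = 88.43 kN.
σ_{bronze} = P/A₂ = 88430/2450 = 36.09 MPa, compressive.

σ ≈ 36.1 MPa (compressive)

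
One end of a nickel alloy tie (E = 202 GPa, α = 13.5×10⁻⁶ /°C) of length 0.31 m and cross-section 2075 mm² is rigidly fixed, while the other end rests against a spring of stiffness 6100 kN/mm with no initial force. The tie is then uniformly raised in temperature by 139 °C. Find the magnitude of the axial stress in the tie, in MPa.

The unrestrained thermal change is αΔT L = 13.5×10⁻⁶ × 139 × 310 = 0.5817 mm.
With a force P in the spring, the elastic change of the tie is PL/(AE) and that of the spring is P/k; compatibility requires their sum to equal δ_free.
So P = δ_free / [L/(AE) + 1/k] = 0.5817 / [ 310/(2075×202×10³) + 1/(6100×10³) ].
P = 0.5817 / 9.035×10⁻⁷ = 643800 N.
σ = P/A = 643800/2075 = 310.3 MPa.

σ ≈ 310 MPa (compressive)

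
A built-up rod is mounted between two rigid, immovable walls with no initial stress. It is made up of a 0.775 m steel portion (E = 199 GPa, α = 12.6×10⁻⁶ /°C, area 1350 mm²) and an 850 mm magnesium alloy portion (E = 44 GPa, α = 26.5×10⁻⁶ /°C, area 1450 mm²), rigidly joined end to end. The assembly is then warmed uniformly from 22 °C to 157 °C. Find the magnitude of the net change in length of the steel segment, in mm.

|ΔL| ≈ 0.542 mm

With the walls removed the bar would change length by δ_free = Σ αᵢΔT Lᵢ = 12.6×10⁻⁶×135×775 + 26.5×10⁻⁶×135×850 = 4.359 mm.
Since the ends are fixed, an axial force P builds up, equal in every segment, with P · Σ Lᵢ/(AᵢEᵢ) = δ_free.
Σ Lᵢ/(AᵢEᵢ) = 775/(1350×199×10³) + 850/(1450×44×10³) = 1.621×10⁻⁵ mm/N.
So P = 4.359 / 1.621×10⁻⁵ = 269 kN, compressive.
For the steel segment, free thermal change = 12.6×10⁻⁶×135×775 = 1.318 mm and elastic change from P = 269000×775/(1350×199×10³) = 0.7759 mm; these oppose, so the net change is 0.542 mm (segment lengthens).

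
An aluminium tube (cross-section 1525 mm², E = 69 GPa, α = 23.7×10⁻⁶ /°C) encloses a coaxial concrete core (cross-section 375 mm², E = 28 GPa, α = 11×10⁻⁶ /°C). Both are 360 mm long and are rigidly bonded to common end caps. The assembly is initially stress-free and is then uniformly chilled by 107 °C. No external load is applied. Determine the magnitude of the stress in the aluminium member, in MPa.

Both members must finish at the same length. With the larger α, the aluminium tends to over-contract; the plates restrain it, putting the aluminium in tension and the concrete in compression. With no external load the two internal forces are equal and opposite, magnitude P.
Equating the net (thermal + elastic) strains gives |α₁ − α₂|·ΔT = P·[1/(A₁E₁) + 1/(A₂E₂)].
|α₁ − α₂|·ΔT = 12.7×10⁻⁶ × 107 = 0.001359.
1/(A₁E₁) + 1/(A₂E₂) = 1/(1525×69×10³) + 1/(375×28×10³) = 1.047×10⁻⁷ N⁻¹.
P = 0.001359 / 1.047×10⁻⁷ = 12970 N = 12.97 kN.
σ_{aluminium} = P/A₁ = 12970/1525 = 8.507 MPa, tensile.

σ ≈ 8.51 MPa (tensile)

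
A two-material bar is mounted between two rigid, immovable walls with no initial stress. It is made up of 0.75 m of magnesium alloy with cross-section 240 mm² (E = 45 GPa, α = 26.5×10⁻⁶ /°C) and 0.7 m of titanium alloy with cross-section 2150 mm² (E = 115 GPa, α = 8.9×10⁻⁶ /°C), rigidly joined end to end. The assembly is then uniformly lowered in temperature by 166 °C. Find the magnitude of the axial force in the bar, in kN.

With the walls removed the bar would change length by δ_free = Σ αᵢΔT Lᵢ = 26.5×10⁻⁶×166×750 + 8.9×10⁻⁶×166×700 = 4.333 mm.
The rigid supports impose zero overall length change; the single axial force P common to all segments must satisfy P Σ Lᵢ/(AᵢEᵢ) = δ_free.
Σ Lᵢ/(AᵢEᵢ) = 750/(240×45×10³) + 700/(2150×115×10³) = 7.228×10⁻⁵ mm/N.
So P = 4.333 / 7.228×10⁻⁵ = 59.96 kN, tensile.

P ≈ 60 kN (tensile)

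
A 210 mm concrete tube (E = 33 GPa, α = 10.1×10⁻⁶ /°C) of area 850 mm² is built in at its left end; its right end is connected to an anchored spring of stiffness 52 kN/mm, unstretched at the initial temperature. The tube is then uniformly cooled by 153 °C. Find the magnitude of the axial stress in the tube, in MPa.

If the spring were absent the tube would shorten by αΔT L = 10.1×10⁻⁶ × 153 × 210 = 0.3245 mm.
With a force P in the spring, the elastic change of the tube is PL/(AE) and that of the spring is P/k; compatibility requires their sum to equal δ_free.
P [ L/(AE) + 1/k ] = δ_free → P [ 210/(850×33×10³) + 1/(52×10³) ] = 0.3245.
P = 0.3245 / 2.672×10⁻⁵ = 12150 N.
σ = P/A = 12150/850 = 14.29 MPa.

σ ≈ 14.3 MPa (tensile)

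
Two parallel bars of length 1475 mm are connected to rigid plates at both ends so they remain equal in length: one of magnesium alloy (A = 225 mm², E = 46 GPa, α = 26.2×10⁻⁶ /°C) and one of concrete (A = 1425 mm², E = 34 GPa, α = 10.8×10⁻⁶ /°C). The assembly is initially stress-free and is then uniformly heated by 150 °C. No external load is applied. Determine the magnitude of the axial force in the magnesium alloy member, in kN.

Equilibrium of a rigid end plate with no external load gives equal and opposite internal forces ±P in the two members. Since α_{magnesium alloy} > α_{concrete}, heating drives the magnesium alloy into compression and the concrete into tension.
Setting the final lengths equal and cancelling L: (α₁ − α₂)ΔT = P/(A₁E₁) + P/(A₂E₂).
|α₁ − α₂|·ΔT = 15.4×10⁻⁶ × 150 = 0.00231.
1/(A₁E₁) + 1/(A₂E₂) = 1/(225×46×10³) + 1/(1425×34×10³) = 1.173×10⁻⁷ N⁻¹.
So P = 0.00231 / 1.173×10⁻⁷ = 19.7 kN.

P ≈ 19.7 kN (compressive in the magnesium alloy)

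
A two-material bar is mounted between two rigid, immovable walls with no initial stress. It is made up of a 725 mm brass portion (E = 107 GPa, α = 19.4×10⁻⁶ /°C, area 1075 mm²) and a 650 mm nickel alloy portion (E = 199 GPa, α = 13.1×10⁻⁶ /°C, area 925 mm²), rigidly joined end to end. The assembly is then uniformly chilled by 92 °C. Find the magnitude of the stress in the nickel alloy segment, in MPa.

σ ≈ 228 MPa (tensile)

With the walls removed the bar would change length by δ_free = Σ αᵢΔT Lᵢ = 19.4×10⁻⁶×92×725 + 13.1×10⁻⁶×92×650 = 2.077 mm.
Since the ends are fixed, an axial force P builds up, equal in every segment, with P · Σ Lᵢ/(AᵢEᵢ) = δ_free.
Σ Lᵢ/(AᵢEᵢ) = 725/(1075×107×10³) + 650/(925×199×10³) = 9.834×10⁻⁶ mm/N.
P = 2.077 / 9.834×10⁻⁶ = 211200 N = 211.2 kN, tensile.
σ_{nickel alloy} = P / A = 211200 / 925 = 228.4 MPa.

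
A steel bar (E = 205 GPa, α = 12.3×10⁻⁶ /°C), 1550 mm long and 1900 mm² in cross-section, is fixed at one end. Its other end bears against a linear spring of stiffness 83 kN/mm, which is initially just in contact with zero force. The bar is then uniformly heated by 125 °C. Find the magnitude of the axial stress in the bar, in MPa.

σ ≈ 78.3 MPa (compressive)

The unrestrained thermal change is αΔT L = 12.3×10⁻⁶ × 125 × 1550 = 2.383 mm.
With a force P in the spring, the elastic change of the bar is PL/(AE) and that of the spring is P/k; compatibility requires their sum to equal δ_free.
So P = δ_free / [L/(AE) + 1/k] = 2.383 / [ 1550/(1900×205×10³) + 1/(83×10³) ].
P = 2.383 / 1.603×10⁻⁵ = 148700 N.
σ = P/A = 148700/1900 = 78.26 MPa.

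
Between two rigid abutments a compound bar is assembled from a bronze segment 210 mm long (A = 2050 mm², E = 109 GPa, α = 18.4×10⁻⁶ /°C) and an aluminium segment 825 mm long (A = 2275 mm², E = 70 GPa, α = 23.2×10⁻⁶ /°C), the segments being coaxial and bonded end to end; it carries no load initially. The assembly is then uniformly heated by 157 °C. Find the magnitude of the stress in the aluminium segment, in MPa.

σ ≈ 259 MPa (compressive)

With the walls removed the bar would change length by δ_free = Σ αᵢΔT Lᵢ = 18.4×10⁻⁶×157×210 + 23.2×10⁻⁶×157×825 = 3.612 mm.
The rigid supports impose zero overall length change; the single axial force P common to all segments must satisfy P Σ Lᵢ/(AᵢEᵢ) = δ_free.
Σ Lᵢ/(AᵢEᵢ) = 210/(2050×109×10³) + 825/(2275×70×10³) = 6.12×10⁻⁶ mm/N.
So P = 3.612 / 6.12×10⁻⁶ = 590.1 kN, compressive.
σ_{aluminium} = P / A = 590100 / 2275 = 259.4 MPa.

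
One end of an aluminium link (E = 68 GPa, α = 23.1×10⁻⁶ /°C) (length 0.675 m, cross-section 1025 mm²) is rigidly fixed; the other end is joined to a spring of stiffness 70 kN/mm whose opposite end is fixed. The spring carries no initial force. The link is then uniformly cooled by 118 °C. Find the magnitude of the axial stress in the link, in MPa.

σ ≈ 74.9 MPa (tensile)

If the spring were absent the link would shorten by αΔT L = 23.1×10⁻⁶ × 118 × 675 = 1.84 mm.
Let P be the tensile force in the spring. The link extends elastically by PL/(AE) and the spring stretches by P/k; together these equal δ_free.
So P = δ_free / [L/(AE) + 1/k] = 1.84 / [ 675/(1025×68×10³) + 1/(70×10³) ].
P = 1.84 / 2.397×10⁻⁵ = 76760 N.
σ = P/A = 76760/1025 = 74.89 MPa.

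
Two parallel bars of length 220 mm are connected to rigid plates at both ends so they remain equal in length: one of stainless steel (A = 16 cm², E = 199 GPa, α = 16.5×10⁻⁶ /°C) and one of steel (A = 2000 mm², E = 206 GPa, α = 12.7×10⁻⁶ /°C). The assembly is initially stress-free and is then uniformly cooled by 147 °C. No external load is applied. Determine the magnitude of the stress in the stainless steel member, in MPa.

The stainless steel has the larger α, so on cooling it would change length more than the steel if both were free. The rigid plates force a common final length, so the stainless steel is put into tension and the steel into compression, with equal and opposite forces P (no external load).
Compatibility of the two members (thermal + elastic change equal): (α₁ − α₂)ΔT = P·[1/(A₁E₁) + 1/(A₂E₂)].
|α₁ − α₂|·ΔT = 3.8×10⁻⁶ × 147 = 0.0005586.
1/(A₁E₁) + 1/(A₂E₂) = 1/(1600×199×10³) + 1/(2000×206×10³) = 5.568×10⁻⁹ N⁻¹.
P = 0.0005586 / 5.568×10⁻⁹ = 100300 N = 100.3 kN.
σ_{stainless steel} = P/A₁ = 100300/1600 = 62.7 MPa, tensile.

σ ≈ 62.7 MPa (tensile)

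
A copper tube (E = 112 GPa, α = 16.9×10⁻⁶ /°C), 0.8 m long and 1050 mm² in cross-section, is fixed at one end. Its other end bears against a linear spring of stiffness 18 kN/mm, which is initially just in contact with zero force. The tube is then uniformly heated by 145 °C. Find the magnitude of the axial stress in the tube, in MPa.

Free thermal expansion: δ_free = αΔT L = 16.9×10⁻⁶ × 145 × 800 = 1.96 mm.
With a force P in the spring, the elastic change of the tube is PL/(AE) and that of the spring is P/k; compatibility requires their sum to equal δ_free.
P [ L/(AE) + 1/k ] = δ_free → P [ 800/(1050×112×10³) + 1/(18×10³) ] = 1.96.
P = 1.96 / 6.236×10⁻⁵ = 31440 N.
σ = P/A = 31440/1050 = 29.94 MPa.

σ ≈ 29.9 MPa (compressive)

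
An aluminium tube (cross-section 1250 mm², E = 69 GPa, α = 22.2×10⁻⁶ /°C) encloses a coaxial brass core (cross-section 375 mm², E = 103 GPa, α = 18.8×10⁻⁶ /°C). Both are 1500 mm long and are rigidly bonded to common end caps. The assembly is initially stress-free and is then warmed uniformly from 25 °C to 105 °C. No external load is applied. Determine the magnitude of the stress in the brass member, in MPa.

The aluminium has the larger α, so on heating it would change length more than the brass if both were free. The rigid plates force a common final length, so the aluminium is put into compression and the brass into tension, with equal and opposite forces P (no external load).
Equating the net (thermal + elastic) strains gives |α₁ − α₂|·ΔT = P·[1/(A₁E₁) + 1/(A₂E₂)].
|α₁ − α₂|·ΔT = 3.4×10⁻⁶ × 80 = 0.000272.
1/(A₁E₁) + 1/(A₂E₂) = 1/(1250×69×10³) + 1/(375×103×10³) = 3.748×10⁻⁸ N⁻¹.
So P = 0.000272 / 3.748×10⁻⁸ = 7.256 kN.
σ_{brass} = P/A₂ = 7256/375 = 19.35 MPa, tensile.

σ ≈ 19.4 MPa (tensile)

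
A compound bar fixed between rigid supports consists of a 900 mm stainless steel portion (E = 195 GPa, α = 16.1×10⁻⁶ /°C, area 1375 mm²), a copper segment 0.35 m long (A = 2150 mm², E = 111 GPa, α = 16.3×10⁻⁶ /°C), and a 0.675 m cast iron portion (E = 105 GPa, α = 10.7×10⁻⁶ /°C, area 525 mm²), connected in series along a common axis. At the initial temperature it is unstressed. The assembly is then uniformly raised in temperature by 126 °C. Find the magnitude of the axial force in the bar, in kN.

Free thermal expansion of the whole bar: Σ αᵢΔT Lᵢ = 16.1×10⁻⁶×126×900 + 16.3×10⁻⁶×126×350 + 10.7×10⁻⁶×126×675 = 3.455 mm.
Since the ends are fixed, an axial force P builds up, equal in every segment, with P · Σ Lᵢ/(AᵢEᵢ) = δ_free.
Σ Lᵢ/(AᵢEᵢ) = 900/(1375×195×10³) + 350/(2150×111×10³) + 675/(525×105×10³) = 1.707×10⁻⁵ mm/N.
P = 3.455 / 1.707×10⁻⁵ = 202400 N = 202.4 kN, compressive.

P ≈ 202 kN (compressive)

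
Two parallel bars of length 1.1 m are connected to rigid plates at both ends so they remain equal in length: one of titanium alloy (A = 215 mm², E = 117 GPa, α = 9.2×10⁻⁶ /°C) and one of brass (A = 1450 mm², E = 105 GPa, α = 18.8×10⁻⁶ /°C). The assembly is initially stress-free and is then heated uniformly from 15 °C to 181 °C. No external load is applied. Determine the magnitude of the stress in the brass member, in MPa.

σ ≈ 23.7 MPa (compressive)

Both members must finish at the same length. With the larger α, the brass tends to over-expand; the plates restrain it, putting the brass in compression and the titanium alloy in tension. With no external load the two internal forces are equal and opposite, magnitude P.
Setting the final lengths equal and cancelling L: (α₁ − α₂)ΔT = P/(A₁E₁) + P/(A₂E₂).
|α₁ − α₂|·ΔT = 9.6×10⁻⁶ × 166 = 0.001594.
1/(A₁E₁) + 1/(A₂E₂) = 1/(215×117×10³) + 1/(1450×105×10³) = 4.632×10⁻⁸ N⁻¹.
P = 0.001594 / 4.632×10⁻⁸ = 34400 N = 34.4 kN.
σ_{brass} = P/A₂ = 34400/1450 = 23.73 MPa, compressive.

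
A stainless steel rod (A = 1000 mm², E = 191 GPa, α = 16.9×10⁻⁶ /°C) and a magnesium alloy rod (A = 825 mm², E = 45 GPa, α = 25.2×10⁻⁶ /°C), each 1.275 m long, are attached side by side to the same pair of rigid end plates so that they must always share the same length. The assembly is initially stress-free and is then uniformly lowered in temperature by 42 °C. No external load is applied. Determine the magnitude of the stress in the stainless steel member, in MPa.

σ ≈ 10.8 MPa (compressive)

Both members must finish at the same length. With the larger α, the magnesium alloy tends to over-contract; the plates restrain it, putting the magnesium alloy in tension and the stainless steel in compression. With no external load the two internal forces are equal and opposite, magnitude P.
Setting the final lengths equal and cancelling L: (α₁ − α₂)ΔT = P/(A₁E₁) + P/(A₂E₂).
|α₁ − α₂|·ΔT = 8.3×10⁻⁶ × 42 = 0.0003486.
1/(A₁E₁) + 1/(A₂E₂) = 1/(1000×191×10³) + 1/(825×45×10³) = 3.217×10⁻⁸ N⁻¹.
P = 0.0003486 / 3.217×10⁻⁸ = 10840 N = 10.84 kN.
σ_{stainless steel} = P/A₁ = 10840/1000 = 10.84 MPa, compressive.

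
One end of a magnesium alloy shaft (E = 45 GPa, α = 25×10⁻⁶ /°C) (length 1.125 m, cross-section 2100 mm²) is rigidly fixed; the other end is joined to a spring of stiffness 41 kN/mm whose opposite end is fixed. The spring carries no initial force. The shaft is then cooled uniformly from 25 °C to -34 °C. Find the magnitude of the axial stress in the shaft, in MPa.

Free thermal contraction: δ_free = αΔT L = 25×10⁻⁶ × 59 × 1125 = 1.659 mm.
With a force P in the spring, the elastic change of the shaft is PL/(AE) and that of the spring is P/k; compatibility requires their sum to equal δ_free.
So P = δ_free / [L/(AE) + 1/k] = 1.659 / [ 1125/(2100×45×10³) + 1/(41×10³) ].
P = 1.659 / 3.63×10⁻⁵ = 45720 N.
σ = P/A = 45720/2100 = 21.77 MPa.

σ ≈ 21.8 MPa (tensile)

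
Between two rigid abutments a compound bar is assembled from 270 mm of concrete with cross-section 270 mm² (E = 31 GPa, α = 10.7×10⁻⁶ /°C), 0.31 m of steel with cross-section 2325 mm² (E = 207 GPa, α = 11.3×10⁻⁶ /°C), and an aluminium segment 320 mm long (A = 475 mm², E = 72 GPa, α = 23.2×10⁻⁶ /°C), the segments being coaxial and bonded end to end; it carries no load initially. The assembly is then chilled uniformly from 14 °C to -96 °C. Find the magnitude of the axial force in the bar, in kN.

P ≈ 36 kN (tensile)

Free thermal contraction of the whole bar: Σ αᵢΔT Lᵢ = 10.7×10⁻⁶×110×270 + 11.3×10⁻⁶×110×310 + 23.2×10⁻⁶×110×320 = 1.52 mm.
The walls prevent any net length change, so an axial force P (same in every segment) develops. Compatibility: P · Σ Lᵢ/(AᵢEᵢ) = δ_free.
Σ Lᵢ/(AᵢEᵢ) = 270/(270×31×10³) + 310/(2325×207×10³) + 320/(475×72×10³) = 4.226×10⁻⁵ mm/N.
So P = 1.52 / 4.226×10⁻⁵ = 35.96 kN, tensile.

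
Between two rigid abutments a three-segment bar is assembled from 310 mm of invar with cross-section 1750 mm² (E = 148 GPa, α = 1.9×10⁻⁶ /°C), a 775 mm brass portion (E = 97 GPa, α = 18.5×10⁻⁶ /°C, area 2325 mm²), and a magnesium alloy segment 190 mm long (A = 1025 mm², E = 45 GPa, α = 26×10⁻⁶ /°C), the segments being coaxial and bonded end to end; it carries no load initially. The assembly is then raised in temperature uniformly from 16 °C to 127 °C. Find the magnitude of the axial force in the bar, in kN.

With the walls removed the bar would change length by δ_free = Σ αᵢΔT Lᵢ = 1.9×10⁻⁶×111×310 + 18.5×10⁻⁶×111×775 + 26×10⁻⁶×111×190 = 2.205 mm.
The rigid supports impose zero overall length change; the single axial force P common to all segments must satisfy P Σ Lᵢ/(AᵢEᵢ) = δ_free.
Σ Lᵢ/(AᵢEᵢ) = 310/(1750×148×10³) + 775/(2325×97×10³) + 190/(1025×45×10³) = 8.753×10⁻⁶ mm/N.
P = 2.205 / 8.753×10⁻⁶ = 251900 N = 251.9 kN, compressive.

P ≈ 252 kN (compressive)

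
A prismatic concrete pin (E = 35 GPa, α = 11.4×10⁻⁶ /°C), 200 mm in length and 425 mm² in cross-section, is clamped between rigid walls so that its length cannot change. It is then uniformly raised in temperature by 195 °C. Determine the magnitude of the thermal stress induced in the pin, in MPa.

σ ≈ 77.8 MPa (compressive)

The supports are rigid, so the total axial strain is zero. The restrained thermal strain is ε = αΔT = 11.4×10⁻⁶ × 195 = 2223×10⁻⁶.
The stress required to suppress this strain is σ = Eε = 35×10³ × 2223×10⁻⁶ = 77.8 MPa, compressive since the pin is trying to expand.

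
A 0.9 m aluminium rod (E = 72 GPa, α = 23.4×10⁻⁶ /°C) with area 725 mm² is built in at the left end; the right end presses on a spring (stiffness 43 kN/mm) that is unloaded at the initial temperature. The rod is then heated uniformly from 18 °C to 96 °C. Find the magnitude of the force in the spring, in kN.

Free thermal expansion: δ_free = αΔT L = 23.4×10⁻⁶ × 78 × 900 = 1.643 mm.
With a force P in the spring, the elastic change of the rod is PL/(AE) and that of the spring is P/k; compatibility requires their sum to equal δ_free.
P [ L/(AE) + 1/k ] = δ_free → P [ 900/(725×72×10³) + 1/(43×10³) ] = 1.643.
P = 1.643 / 4.05×10⁻⁵ = 40560 N.

P ≈ 40.6 kN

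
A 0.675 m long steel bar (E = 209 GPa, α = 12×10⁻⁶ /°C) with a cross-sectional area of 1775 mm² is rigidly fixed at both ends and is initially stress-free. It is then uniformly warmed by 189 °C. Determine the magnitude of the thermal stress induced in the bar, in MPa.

σ ≈ 474 MPa (compressive)

With length fixed, the mechanical strain must cancel the thermal strain αΔT = 12×10⁻⁶ × 189 = 2268×10⁻⁶.
The stress required to suppress this strain is σ = Eε = 209×10³ × 2268×10⁻⁶ = 474 MPa, compressive since the bar is trying to expand.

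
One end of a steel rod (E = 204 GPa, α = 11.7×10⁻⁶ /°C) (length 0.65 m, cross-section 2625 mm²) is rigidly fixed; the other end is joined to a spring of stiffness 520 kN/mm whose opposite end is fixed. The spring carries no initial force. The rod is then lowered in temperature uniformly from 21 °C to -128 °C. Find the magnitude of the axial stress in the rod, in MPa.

σ ≈ 138 MPa (tensile)

If the spring were absent the rod would shorten by αΔT L = 11.7×10⁻⁶ × 149 × 650 = 1.133 mm.
Let P be the tensile force in the spring. The rod extends elastically by PL/(AE) and the spring stretches by P/k; together these equal δ_free.
P [ L/(AE) + 1/k ] = δ_free → P [ 650/(2625×204×10³) + 1/(520×10³) ] = 1.133.
P = 1.133 / 3.137×10⁻⁶ = 361200 N.
σ = P/A = 361200/2625 = 137.6 MPa.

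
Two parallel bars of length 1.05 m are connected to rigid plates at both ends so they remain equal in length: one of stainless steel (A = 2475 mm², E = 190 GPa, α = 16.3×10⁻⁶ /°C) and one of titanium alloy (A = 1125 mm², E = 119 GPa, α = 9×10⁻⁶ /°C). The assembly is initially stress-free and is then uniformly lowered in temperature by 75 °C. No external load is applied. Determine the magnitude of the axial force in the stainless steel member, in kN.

P ≈ 57.1 kN (tensile in the stainless steel)

The stainless steel has the larger α, so on cooling it would change length more than the titanium alloy if both were free. The rigid plates force a common final length, so the stainless steel is put into tension and the titanium alloy into compression, with equal and opposite forces P (no external load).
Equating the net (thermal + elastic) strains gives |α₁ − α₂|·ΔT = P·[1/(A₁E₁) + 1/(A₂E₂)].
|α₁ − α₂|·ΔT = 7.3×10⁻⁶ × 75 = 0.0005475.
1/(A₁E₁) + 1/(A₂E₂) = 1/(2475×190×10³) + 1/(1125×119×10³) = 9.596×10⁻⁹ N⁻¹.
P = 0.0005475 / 9.596×10⁻⁹ = 57050 N = 57.05 kN.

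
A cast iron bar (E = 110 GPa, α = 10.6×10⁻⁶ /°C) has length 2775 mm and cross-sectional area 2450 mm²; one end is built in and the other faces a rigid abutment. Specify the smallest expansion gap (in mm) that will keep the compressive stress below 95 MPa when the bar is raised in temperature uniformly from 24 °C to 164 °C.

With no wall the bar would lengthen by αΔT L = 10.6×10⁻⁶ × 140 × 2775 = 4.118 mm.
At the allowable stress the elastic shortening the wall may impose is σL/E = 95 × 2775 / (110×10³) = 2.397 mm.
So the gap has to take up the difference, g_min = δ_free − σL/E = 4.118 − 2.397 = 1.722 mm.

g ≈ 1.72 mm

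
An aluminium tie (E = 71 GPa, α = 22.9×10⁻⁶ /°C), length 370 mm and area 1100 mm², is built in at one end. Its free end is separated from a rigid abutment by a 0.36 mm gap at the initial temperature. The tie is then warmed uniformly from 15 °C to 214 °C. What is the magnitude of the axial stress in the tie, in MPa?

σ ≈ 254 MPa (compressive)

Unrestrained expansion: δ_free = αΔT L = 22.9×10⁻⁶ × 199 × 370 = 1.686 mm.
This exceeds the 0.36 mm gap, so the wall pushes back. The portion of expansion that must be recovered elastically is δ_free − gap = 1.686 − 0.36 = 1.326 mm.
Compatibility: PL/(AE) = 1.326 mm, so σ = P/A = E × (1.326/370) = 254.5 MPa.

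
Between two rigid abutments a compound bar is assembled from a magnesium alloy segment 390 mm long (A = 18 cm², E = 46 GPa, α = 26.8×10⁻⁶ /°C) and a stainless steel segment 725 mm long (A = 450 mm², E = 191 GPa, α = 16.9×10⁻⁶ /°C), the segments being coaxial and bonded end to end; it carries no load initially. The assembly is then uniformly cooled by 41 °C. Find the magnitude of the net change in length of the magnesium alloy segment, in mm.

If the supports were absent, the total length change would be Σ αᵢΔT Lᵢ = 26.8×10⁻⁶×41×390 + 16.9×10⁻⁶×41×725 = 0.9309 mm.
Since the ends are fixed, an axial force P builds up, equal in every segment, with P · Σ Lᵢ/(AᵢEᵢ) = δ_free.
The series flexibility is Σ Lᵢ/(AᵢEᵢ) = 390/(1800×46×10³) + 725/(450×191×10³) = 1.315×10⁻⁵ mm/N.
P = 0.9309 / 1.315×10⁻⁵ = 70820 N = 70.82 kN, tensile.
For the magnesium alloy segment, free thermal change = 26.8×10⁻⁶×41×390 = 0.4285 mm and elastic change from P = 70820×390/(1800×46×10³) = 0.3335 mm; these oppose, so the net change is 0.095 mm (segment shortens).

|ΔL| ≈ 0.095 mm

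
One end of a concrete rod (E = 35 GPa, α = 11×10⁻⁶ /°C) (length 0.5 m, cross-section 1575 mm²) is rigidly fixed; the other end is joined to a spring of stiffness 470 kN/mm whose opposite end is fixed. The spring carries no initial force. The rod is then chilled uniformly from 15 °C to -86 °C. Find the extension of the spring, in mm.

δ ≈ 0.106 mm

Free thermal contraction: δ_free = αΔT L = 11×10⁻⁶ × 101 × 500 = 0.5555 mm.
With a force P in the spring, the elastic change of the rod is PL/(AE) and that of the spring is P/k; compatibility requires their sum to equal δ_free.
So P = δ_free / [L/(AE) + 1/k] = 0.5555 / [ 500/(1575×35×10³) + 1/(470×10³) ].
P = 0.5555 / 1.12×10⁻⁵ = 49610 N.
Spring extension = P/k = 49610/(470×10³) = 0.1055 mm.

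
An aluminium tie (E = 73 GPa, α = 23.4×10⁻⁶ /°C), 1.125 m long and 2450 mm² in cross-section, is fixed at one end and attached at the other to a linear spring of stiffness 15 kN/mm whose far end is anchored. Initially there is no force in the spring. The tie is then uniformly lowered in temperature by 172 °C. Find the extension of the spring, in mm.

If the spring were absent the tie would shorten by αΔT L = 23.4×10⁻⁶ × 172 × 1125 = 4.528 mm.
Let P be the tensile force in the spring. The tie extends elastically by PL/(AE) and the spring stretches by P/k; together these equal δ_free.
P [ L/(AE) + 1/k ] = δ_free → P [ 1125/(2450×73×10³) + 1/(15×10³) ] = 4.528.
P = 4.528 / 7.296×10⁻⁵ = 62060 N.
Spring extension = P/k = 62060/(15×10³) = 4.138 mm.

δ ≈ 4.14 mm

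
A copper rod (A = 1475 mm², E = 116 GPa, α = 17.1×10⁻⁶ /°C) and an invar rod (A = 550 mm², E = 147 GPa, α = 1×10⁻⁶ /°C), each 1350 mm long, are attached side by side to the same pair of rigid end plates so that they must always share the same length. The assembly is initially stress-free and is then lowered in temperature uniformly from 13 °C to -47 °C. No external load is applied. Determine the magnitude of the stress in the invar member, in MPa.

σ ≈ 96.4 MPa (compressive)

Equilibrium of a rigid end plate with no external load gives equal and opposite internal forces ±P in the two members. Since α_{copper} > α_{invar}, cooling drives the copper into tension and the invar into compression.
Setting the final lengths equal and cancelling L: (α₁ − α₂)ΔT = P/(A₁E₁) + P/(A₂E₂).
|α₁ − α₂|·ΔT = 16.1×10⁻⁶ × 60 = 0.000966.
1/(A₁E₁) + 1/(A₂E₂) = 1/(1475×116×10³) + 1/(550×147×10³) = 1.821×10⁻⁸ N⁻¹.
So P = 0.000966 / 1.821×10⁻⁸ = 53.04 kN.
σ_{invar} = P/A₂ = 53040/550 = 96.43 MPa, compressive.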